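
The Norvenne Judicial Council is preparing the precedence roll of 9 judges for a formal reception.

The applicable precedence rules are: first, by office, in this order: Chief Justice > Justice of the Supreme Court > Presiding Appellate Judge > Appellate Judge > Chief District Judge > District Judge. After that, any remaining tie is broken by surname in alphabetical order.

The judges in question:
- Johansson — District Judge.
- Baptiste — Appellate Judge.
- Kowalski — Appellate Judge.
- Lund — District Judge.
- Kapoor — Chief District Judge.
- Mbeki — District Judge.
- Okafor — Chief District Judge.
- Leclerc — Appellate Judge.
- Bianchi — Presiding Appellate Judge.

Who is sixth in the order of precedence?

By office: Bianchi (Presiding Appellate Judge); then Baptiste, Kowalski and Leclerc (Appellate Judge); then Kapoor and Okafor (Chief District Judge); then Johansson, Lund and Mbeki (District Judge).
Among Baptiste, Kowalski and Leclerc, alphabetically by surname: Baptiste before Kowalski before Leclerc.
Among Kapoor and Okafor, alphabetically by surname: Kapoor before Okafor.
Among Johansson, Lund and Mbeki, alphabetically by surname: Johansson before Lund before Mbeki.
Order: Bianchi, Baptiste, Kowalski, Leclerc, Kapoor, Okafor, Johansson, Lund, Mbeki.

Okafor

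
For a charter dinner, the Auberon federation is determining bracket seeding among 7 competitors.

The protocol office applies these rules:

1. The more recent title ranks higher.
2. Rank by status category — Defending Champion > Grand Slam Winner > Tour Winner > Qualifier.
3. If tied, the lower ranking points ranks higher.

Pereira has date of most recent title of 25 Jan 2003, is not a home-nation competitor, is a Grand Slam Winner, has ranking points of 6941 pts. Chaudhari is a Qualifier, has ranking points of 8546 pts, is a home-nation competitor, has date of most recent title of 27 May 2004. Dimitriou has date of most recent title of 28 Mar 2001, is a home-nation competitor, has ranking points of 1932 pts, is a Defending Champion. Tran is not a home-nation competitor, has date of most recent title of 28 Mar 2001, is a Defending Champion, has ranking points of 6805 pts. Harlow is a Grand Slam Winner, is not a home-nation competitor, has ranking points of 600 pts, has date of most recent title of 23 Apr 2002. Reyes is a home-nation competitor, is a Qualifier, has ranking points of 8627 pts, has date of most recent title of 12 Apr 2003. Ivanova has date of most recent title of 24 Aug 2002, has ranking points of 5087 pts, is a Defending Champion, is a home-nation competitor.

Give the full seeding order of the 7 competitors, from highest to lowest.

Chaudhari, Reyes, Pereira, Ivanova, Harlow, Dimitriou, Tran

By date of most recent title (later first): Chaudhari (27 May 2004); then Reyes (12 Apr 2003); then Pereira (25 Jan 2003); then Ivanova (24 Aug 2002); then Harlow (23 Apr 2002); then Dimitriou and Tran (both 28 Mar 2001).
Dimitriou and Tran are each Defending Champion, so the next rule applies.
Among Dimitriou and Tran, by ranking points (lower first): Dimitriou (1932 pts) before Tran (6805 pts).
Full order: Chaudhari, Reyes, Pereira, Ivanova, Harlow, Dimitriou, Tran.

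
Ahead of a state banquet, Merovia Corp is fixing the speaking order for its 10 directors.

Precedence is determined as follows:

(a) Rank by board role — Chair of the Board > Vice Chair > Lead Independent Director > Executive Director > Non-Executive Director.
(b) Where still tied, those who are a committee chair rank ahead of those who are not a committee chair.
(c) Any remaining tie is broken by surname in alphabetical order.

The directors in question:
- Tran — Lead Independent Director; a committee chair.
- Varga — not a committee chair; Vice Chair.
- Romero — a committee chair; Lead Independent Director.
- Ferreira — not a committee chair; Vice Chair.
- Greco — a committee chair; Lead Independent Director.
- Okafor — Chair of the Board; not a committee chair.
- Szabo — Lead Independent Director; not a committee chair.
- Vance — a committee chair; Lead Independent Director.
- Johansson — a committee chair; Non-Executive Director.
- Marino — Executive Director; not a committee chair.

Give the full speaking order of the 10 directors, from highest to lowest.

Okafor, Ferreira, Varga, Greco, Romero, Tran, Vance, Szabo, Marino, Johansson

By board role: Okafor (Chair of the Board); then Ferreira and Varga (Vice Chair); then Greco, Romero, Tran, Vance and Szabo (Lead Independent Director); then Marino (Executive Director); then Johansson (Non-Executive Director).
Ferreira and Varga are each not a committee chair, so the next rule applies.
Among Ferreira and Varga, alphabetically by surname: Ferreira before Varga.
Among Greco, Romero, Tran, Vance and Szabo, a committee chair before not a committee chair: Greco, Romero, Tran and Vance (a committee chair) before Szabo (not a committee chair).
Among Greco, Romero, Tran and Vance, alphabetically by surname: Greco before Romero before Tran before Vance.
Full order: Okafor, Ferreira, Varga, Greco, Romero, Tran, Vance, Szabo, Marino, Johansson.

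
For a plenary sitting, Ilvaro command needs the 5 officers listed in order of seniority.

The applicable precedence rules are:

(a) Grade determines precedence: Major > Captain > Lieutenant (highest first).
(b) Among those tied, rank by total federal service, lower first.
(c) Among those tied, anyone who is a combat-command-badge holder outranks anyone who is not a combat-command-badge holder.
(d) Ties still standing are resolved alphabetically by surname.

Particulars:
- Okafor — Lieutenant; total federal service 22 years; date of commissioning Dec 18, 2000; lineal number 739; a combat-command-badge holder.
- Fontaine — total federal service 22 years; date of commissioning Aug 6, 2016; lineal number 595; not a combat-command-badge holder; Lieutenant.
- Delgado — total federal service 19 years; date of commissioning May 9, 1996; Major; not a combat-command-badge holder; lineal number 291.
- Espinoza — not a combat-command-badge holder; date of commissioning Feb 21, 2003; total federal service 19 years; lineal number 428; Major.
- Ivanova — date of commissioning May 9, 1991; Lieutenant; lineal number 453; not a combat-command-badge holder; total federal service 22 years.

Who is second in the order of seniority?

Espinoza

By grade: Delgado and Espinoza (Major); then Okafor, Fontaine and Ivanova (Lieutenant).
Delgado and Espinoza both have total federal service 19 years, so the next rule applies.
Delgado and Espinoza are each not a combat-command-badge holder, so the next rule applies.
Among Delgado and Espinoza, alphabetically by surname: Delgado before Espinoza.
Okafor, Fontaine and Ivanova all have total federal service 22 years, so the next rule applies.
Among Okafor, Fontaine and Ivanova, a combat-command-badge holder before not a combat-command-badge holder: Okafor (a combat-command-badge holder) before Fontaine and Ivanova (not a combat-command-badge holder).
Among Fontaine and Ivanova, alphabetically by surname: Fontaine before Ivanova.
Order: Delgado, Espinoza, Okafor, Fontaine, Ivanova.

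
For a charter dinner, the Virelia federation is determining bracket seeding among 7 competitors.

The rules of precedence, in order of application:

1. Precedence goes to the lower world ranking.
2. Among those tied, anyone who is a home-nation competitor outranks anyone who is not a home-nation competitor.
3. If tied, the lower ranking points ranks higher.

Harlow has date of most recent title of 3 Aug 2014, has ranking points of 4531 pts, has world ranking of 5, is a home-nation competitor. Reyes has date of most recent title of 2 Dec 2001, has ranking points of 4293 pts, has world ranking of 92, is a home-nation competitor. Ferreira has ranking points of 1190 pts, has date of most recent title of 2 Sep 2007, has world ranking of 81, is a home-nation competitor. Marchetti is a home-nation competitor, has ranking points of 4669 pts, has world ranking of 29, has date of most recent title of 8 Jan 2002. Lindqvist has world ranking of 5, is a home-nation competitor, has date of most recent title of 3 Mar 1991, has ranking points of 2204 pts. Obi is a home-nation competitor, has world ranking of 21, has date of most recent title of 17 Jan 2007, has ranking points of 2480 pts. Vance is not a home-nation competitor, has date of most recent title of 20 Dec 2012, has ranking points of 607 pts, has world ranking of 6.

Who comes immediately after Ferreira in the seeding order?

By world ranking (lower first): Lindqvist and Harlow (both 5); then Vance (6); then Obi (21); then Marchetti (29); then Ferreira (81); then Reyes (92).
Lindqvist and Harlow are each a home-nation competitor, so the next rule applies.
Among Lindqvist and Harlow, by ranking points (lower first): Lindqvist (2204 pts) before Harlow (4531 pts).
Order: Lindqvist, Harlow, Vance, Obi, Marchetti, Ferreira, Reyes.

Reyes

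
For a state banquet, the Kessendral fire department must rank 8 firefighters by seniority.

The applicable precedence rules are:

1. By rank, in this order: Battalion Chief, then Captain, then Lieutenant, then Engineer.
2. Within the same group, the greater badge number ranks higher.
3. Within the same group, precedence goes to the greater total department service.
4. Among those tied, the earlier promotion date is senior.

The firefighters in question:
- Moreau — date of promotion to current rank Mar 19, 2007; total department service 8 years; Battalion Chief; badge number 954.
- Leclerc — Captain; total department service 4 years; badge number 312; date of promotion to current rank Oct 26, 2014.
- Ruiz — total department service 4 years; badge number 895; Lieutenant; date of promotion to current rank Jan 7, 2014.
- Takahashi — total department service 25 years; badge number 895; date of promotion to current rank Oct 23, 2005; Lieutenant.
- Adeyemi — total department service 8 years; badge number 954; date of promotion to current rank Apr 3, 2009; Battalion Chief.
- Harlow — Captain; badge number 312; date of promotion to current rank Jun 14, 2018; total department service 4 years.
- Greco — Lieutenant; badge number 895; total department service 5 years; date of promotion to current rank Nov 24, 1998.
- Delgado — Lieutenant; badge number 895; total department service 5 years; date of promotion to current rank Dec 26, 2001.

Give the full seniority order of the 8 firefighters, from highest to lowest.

Moreau, Adeyemi, Leclerc, Harlow, Takahashi, Greco, Delgado, Ruiz

By rank: Moreau and Adeyemi (Battalion Chief); then Leclerc and Harlow (Captain); then Takahashi, Greco, Delgado and Ruiz (Lieutenant).
Moreau and Adeyemi both have badge number 954, so the next rule applies.
Moreau and Adeyemi both have total department service 8 years, so the next rule applies.
Among Moreau and Adeyemi, by date of promotion to current rank (earlier first): Moreau (Mar 19, 2007) before Adeyemi (Apr 3, 2009).
Leclerc and Harlow both have badge number 312, so the next rule applies.
Leclerc and Harlow both have total department service 4 years, so the next rule applies.
Among Leclerc and Harlow, by date of promotion to current rank (earlier first): Leclerc (Oct 26, 2014) before Harlow (Jun 14, 2018).
Takahashi, Greco, Delgado and Ruiz all have badge number 895, so the next rule applies.
Among Takahashi, Greco, Delgado and Ruiz, by total department service (higher first): Takahashi (25 years) before Greco and Delgado (5 years) before Ruiz (4 years).
Among Greco and Delgado, by date of promotion to current rank (earlier first): Greco (Nov 24, 1998) before Delgado (Dec 26, 2001).
Full order: Moreau, Adeyemi, Leclerc, Harlow, Takahashi, Greco, Delgado, Ruiz.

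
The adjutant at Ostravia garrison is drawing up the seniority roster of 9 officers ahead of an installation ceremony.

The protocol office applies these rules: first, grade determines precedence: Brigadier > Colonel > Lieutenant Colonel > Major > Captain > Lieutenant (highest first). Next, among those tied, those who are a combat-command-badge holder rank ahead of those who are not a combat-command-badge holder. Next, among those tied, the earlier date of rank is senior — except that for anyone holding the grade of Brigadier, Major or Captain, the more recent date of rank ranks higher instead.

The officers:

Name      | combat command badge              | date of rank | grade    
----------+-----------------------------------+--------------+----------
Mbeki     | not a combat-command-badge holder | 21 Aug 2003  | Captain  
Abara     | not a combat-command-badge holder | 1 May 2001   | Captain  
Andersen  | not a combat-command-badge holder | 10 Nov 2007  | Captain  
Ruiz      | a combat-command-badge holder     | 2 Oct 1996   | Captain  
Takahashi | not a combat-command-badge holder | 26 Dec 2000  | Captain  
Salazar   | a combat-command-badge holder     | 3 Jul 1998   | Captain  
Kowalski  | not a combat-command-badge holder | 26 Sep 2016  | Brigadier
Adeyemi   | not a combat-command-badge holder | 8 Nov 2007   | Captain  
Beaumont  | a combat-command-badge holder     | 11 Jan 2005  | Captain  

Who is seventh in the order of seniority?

Mbeki

By grade: Kowalski (Brigadier); then Beaumont, Salazar, Ruiz, Andersen, Adeyemi, Mbeki, Abara and Takahashi (Captain).
Among Beaumont, Salazar, Ruiz, Andersen, Adeyemi, Mbeki, Abara and Takahashi, a combat-command-badge holder before not a combat-command-badge holder: Beaumont, Salazar and Ruiz (a combat-command-badge holder) before Andersen, Adeyemi, Mbeki, Abara and Takahashi (not a combat-command-badge holder).
Among Beaumont, Salazar and Ruiz, by date of rank (later first) (reversed rule for this group): Beaumont (11 Jan 2005) before Salazar (3 Jul 1998) before Ruiz (2 Oct 1996).
Among Andersen, Adeyemi, Mbeki, Abara and Takahashi, by date of rank (later first) (reversed rule for this group): Andersen (10 Nov 2007) before Adeyemi (8 Nov 2007) before Mbeki (21 Aug 2003) before Abara (1 May 2001) before Takahashi (26 Dec 2000).
Order: Kowalski, Beaumont, Salazar, Ruiz, Andersen, Adeyemi, Mbeki, Abara, Takahashi.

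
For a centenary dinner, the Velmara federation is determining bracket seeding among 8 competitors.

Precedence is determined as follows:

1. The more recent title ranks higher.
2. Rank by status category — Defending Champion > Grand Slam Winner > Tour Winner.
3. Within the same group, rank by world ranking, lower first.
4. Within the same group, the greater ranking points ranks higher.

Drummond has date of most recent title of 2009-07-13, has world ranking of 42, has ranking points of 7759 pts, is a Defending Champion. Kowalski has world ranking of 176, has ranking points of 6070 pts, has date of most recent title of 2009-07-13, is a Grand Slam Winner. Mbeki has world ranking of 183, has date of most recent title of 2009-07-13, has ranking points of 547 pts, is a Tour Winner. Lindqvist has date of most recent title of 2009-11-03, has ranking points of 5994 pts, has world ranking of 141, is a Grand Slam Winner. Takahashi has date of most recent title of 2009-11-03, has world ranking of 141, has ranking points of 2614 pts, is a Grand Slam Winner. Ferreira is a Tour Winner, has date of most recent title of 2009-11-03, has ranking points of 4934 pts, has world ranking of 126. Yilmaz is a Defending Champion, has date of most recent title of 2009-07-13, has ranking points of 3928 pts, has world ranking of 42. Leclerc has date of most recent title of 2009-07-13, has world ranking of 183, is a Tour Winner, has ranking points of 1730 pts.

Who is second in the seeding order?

Takahashi

By date of most recent title (later first): Lindqvist, Takahashi and Ferreira (each 2009-11-03); then Drummond, Yilmaz, Kowalski, Leclerc and Mbeki (each 2009-07-13).
Among Lindqvist, Takahashi and Ferreira, by status category: Lindqvist and Takahashi (Grand Slam Winner) before Ferreira (Tour Winner).
Lindqvist and Takahashi both have world ranking 141, so the next rule applies.
Among Lindqvist and Takahashi, by ranking points (higher first): Lindqvist (5994 pts) before Takahashi (2614 pts).
Among Drummond, Yilmaz, Kowalski, Leclerc and Mbeki, by status category: Drummond and Yilmaz (Defending Champion) before Kowalski (Grand Slam Winner) before Leclerc and Mbeki (Tour Winner).
Drummond and Yilmaz both have world ranking 42, so the next rule applies.
Among Drummond and Yilmaz, by ranking points (higher first): Drummond (7759 pts) before Yilmaz (3928 pts).
Leclerc and Mbeki both have world ranking 183, so the next rule applies.
Among Leclerc and Mbeki, by ranking points (higher first): Leclerc (1730 pts) before Mbeki (547 pts).
Order: Lindqvist, Takahashi, Ferreira, Drummond, Yilmaz, Kowalski, Leclerc, Mbeki.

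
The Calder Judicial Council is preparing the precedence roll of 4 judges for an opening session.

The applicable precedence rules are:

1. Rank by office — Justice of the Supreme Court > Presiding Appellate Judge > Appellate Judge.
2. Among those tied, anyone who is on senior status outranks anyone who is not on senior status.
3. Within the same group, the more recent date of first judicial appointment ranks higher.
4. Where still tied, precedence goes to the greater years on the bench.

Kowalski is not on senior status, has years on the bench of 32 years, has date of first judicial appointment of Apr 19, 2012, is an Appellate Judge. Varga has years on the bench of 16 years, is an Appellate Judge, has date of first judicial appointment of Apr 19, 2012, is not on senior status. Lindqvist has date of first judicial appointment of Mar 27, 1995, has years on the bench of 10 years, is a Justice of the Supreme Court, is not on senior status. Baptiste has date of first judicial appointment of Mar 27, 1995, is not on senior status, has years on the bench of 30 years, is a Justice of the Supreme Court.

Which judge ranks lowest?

By office: Baptiste and Lindqvist (Justice of the Supreme Court); then Kowalski and Varga (Appellate Judge).
Baptiste and Lindqvist are each not on senior status, so the next rule applies.
Baptiste and Lindqvist both have date of first judicial appointment Mar 27, 1995, so the next rule applies.
Among Baptiste and Lindqvist, by years on the bench (higher first): Baptiste (30 years) before Lindqvist (10 years).
Kowalski and Varga are each not on senior status, so the next rule applies.
Kowalski and Varga both have date of first judicial appointment Apr 19, 2012, so the next rule applies.
Among Kowalski and Varga, by years on the bench (higher first): Kowalski (32 years) before Varga (16 years).
Order: Baptiste, Lindqvist, Kowalski, Varga.

Varga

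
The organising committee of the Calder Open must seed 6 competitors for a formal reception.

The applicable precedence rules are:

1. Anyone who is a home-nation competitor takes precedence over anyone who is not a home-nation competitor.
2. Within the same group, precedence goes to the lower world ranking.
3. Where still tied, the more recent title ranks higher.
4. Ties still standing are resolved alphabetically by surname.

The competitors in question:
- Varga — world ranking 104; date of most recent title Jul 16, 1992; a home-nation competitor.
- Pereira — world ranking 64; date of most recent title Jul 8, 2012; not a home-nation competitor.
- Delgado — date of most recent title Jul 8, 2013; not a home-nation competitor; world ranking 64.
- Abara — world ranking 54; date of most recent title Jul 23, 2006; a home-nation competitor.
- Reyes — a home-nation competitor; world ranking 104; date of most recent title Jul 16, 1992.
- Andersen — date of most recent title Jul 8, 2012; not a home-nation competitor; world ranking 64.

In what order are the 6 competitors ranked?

Abara, Reyes, Varga, Delgado, Andersen, Pereira

By the first rule: Abara, Reyes and Varga (each a home-nation competitor); then Delgado, Andersen and Pereira (each not a home-nation competitor).
Among Abara, Reyes and Varga, by world ranking (lower first): Abara (54) before Reyes and Varga (104).
Reyes and Varga both have date of most recent title Jul 16, 1992, so the next rule applies.
Among Reyes and Varga, alphabetically by surname: Reyes before Varga.
Delgado, Andersen and Pereira all have world ranking 64, so the next rule applies.
Among Delgado, Andersen and Pereira, by date of most recent title (later first): Delgado (Jul 8, 2013) before Andersen and Pereira (Jul 8, 2012).
Among Andersen and Pereira, alphabetically by surname: Andersen before Pereira.
Full order: Abara, Reyes, Varga, Delgado, Andersen, Pereira.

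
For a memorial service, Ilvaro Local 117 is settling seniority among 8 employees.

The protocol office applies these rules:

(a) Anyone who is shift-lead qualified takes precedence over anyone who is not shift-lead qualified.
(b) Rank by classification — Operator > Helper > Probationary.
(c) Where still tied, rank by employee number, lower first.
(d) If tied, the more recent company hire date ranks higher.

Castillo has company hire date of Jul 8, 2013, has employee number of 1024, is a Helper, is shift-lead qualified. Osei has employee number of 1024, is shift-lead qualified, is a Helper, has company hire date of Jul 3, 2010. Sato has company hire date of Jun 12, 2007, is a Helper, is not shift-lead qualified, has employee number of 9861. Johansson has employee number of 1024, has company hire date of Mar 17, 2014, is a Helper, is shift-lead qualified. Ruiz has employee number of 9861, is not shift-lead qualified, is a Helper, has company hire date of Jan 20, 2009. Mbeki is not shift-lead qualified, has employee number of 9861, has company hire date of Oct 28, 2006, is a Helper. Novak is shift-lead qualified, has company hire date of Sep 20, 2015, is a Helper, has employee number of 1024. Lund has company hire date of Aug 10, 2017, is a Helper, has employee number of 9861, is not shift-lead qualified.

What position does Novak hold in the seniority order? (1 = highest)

1

By the first rule: Novak, Johansson, Castillo and Osei (each shift-lead qualified); then Lund, Ruiz, Sato and Mbeki (each not shift-lead qualified).
Novak, Johansson, Castillo and Osei are each Helper, so the next rule applies.
Novak, Johansson, Castillo and Osei all have employee number 1024, so the next rule applies.
Among Novak, Johansson, Castillo and Osei, by company hire date (later first): Novak (Sep 20, 2015) before Johansson (Mar 17, 2014) before Castillo (Jul 8, 2013) before Osei (Jul 3, 2010).
Lund, Ruiz, Sato and Mbeki are each Helper, so the next rule applies.
Lund, Ruiz, Sato and Mbeki all have employee number 9861, so the next rule applies.
Among Lund, Ruiz, Sato and Mbeki, by company hire date (later first): Lund (Aug 10, 2017) before Ruiz (Jan 20, 2009) before Sato (Jun 12, 2007) before Mbeki (Oct 28, 2006).
Order: Novak, Johansson, Castillo, Osei, Lund, Ruiz, Sato, Mbeki. So position 1.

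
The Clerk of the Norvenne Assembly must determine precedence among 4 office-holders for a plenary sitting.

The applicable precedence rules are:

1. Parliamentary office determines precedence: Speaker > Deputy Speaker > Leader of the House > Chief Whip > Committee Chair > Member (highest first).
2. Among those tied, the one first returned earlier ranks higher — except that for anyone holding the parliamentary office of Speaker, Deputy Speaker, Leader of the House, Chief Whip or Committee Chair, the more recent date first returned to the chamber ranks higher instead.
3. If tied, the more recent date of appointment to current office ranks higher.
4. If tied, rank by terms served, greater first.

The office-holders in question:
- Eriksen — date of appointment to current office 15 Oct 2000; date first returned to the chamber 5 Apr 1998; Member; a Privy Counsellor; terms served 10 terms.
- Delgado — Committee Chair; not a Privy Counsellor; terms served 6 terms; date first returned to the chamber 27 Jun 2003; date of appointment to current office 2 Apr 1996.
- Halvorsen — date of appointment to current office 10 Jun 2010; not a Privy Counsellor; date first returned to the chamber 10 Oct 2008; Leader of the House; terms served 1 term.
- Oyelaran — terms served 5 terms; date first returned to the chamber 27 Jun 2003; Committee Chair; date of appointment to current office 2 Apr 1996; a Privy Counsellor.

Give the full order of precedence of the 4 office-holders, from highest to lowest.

Halvorsen, Delgado, Oyelaran, Eriksen

By parliamentary office: Halvorsen (Leader of the House); then Delgado and Oyelaran (Committee Chair); then Eriksen (Member).
Delgado and Oyelaran both have date first returned to the chamber 27 Jun 2003, so the next rule applies.
Delgado and Oyelaran both have date of appointment to current office 2 Apr 1996, so the next rule applies.
Among Delgado and Oyelaran, by terms served (higher first): Delgado (6 terms) before Oyelaran (5 terms).
Full order: Halvorsen, Delgado, Oyelaran, Eriksen.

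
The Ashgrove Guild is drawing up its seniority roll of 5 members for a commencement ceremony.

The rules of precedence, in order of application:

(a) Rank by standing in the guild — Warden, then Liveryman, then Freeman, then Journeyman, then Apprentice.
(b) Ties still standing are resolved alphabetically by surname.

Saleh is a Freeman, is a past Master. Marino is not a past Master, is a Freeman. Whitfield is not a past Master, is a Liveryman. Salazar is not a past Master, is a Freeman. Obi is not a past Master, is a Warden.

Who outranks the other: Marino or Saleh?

By standing in the guild: Obi (Warden); then Whitfield (Liveryman); then Marino, Salazar and Saleh (Freeman).
Among Marino, Salazar and Saleh, alphabetically by surname: Marino before Salazar before Saleh.
So Marino takes precedence.

Marino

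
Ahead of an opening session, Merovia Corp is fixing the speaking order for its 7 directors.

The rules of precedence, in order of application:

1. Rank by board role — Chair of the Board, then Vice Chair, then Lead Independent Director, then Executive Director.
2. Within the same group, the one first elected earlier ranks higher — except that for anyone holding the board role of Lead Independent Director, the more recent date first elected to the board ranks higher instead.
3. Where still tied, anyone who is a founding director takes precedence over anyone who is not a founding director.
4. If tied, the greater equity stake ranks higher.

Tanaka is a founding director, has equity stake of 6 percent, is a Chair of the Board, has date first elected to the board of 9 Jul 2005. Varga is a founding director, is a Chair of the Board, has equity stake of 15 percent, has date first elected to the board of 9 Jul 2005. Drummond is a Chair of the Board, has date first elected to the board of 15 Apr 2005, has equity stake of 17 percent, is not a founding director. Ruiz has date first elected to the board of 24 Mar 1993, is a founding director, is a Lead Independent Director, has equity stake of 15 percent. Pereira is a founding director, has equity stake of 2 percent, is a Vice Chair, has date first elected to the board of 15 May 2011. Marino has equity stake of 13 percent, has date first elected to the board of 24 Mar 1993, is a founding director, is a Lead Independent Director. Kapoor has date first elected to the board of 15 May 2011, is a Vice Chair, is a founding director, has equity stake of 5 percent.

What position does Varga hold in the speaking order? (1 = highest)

By board role: Drummond, Varga and Tanaka (Chair of the Board); then Kapoor and Pereira (Vice Chair); then Ruiz and Marino (Lead Independent Director).
Among Drummond, Varga and Tanaka, by date first elected to the board (earlier first): Drummond (15 Apr 2005) before Varga and Tanaka (9 Jul 2005).
Varga and Tanaka are each a founding director, so the next rule applies.
Among Varga and Tanaka, by equity stake (higher first): Varga (15 percent) before Tanaka (6 percent).
Kapoor and Pereira both have date first elected to the board 15 May 2011, so the next rule applies.
Kapoor and Pereira are each a founding director, so the next rule applies.
Among Kapoor and Pereira, by equity stake (higher first): Kapoor (5 percent) before Pereira (2 percent).
Ruiz and Marino both have date first elected to the board 24 Mar 1993, so the next rule applies.
Ruiz and Marino are each a founding director, so the next rule applies.
Among Ruiz and Marino, by equity stake (higher first): Ruiz (15 percent) before Marino (13 percent).
Order: Drummond, Varga, Tanaka, Kapoor, Pereira, Ruiz, Marino. So position 2.

2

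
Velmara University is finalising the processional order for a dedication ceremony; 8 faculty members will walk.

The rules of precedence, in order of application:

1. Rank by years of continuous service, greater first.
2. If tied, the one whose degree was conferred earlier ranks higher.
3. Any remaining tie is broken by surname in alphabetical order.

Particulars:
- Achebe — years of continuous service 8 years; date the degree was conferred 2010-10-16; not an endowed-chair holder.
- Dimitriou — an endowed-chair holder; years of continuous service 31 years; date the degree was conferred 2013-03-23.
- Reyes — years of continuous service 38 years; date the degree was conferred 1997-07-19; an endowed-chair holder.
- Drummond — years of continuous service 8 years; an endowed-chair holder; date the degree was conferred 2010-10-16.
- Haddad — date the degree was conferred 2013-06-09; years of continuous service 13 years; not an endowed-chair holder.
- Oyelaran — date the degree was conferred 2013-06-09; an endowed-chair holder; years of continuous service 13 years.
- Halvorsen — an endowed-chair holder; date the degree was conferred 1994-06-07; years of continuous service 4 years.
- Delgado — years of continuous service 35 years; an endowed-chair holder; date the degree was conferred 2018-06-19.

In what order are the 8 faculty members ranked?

Reyes, Delgado, Dimitriou, Haddad, Oyelaran, Achebe, Drummond, Halvorsen

By years of continuous service (higher first): Reyes (38 years); then Delgado (35 years); then Dimitriou (31 years); then Haddad and Oyelaran (both 13 years); then Achebe and Drummond (both 8 years); then Halvorsen (4 years).
Haddad and Oyelaran both have date the degree was conferred 2013-06-09, so the next rule applies.
Among Haddad and Oyelaran, alphabetically by surname: Haddad before Oyelaran.
Achebe and Drummond both have date the degree was conferred 2010-10-16, so the next rule applies.
Among Achebe and Drummond, alphabetically by surname: Achebe before Drummond.
Full order: Reyes, Delgado, Dimitriou, Haddad, Oyelaran, Achebe, Drummond, Halvorsen.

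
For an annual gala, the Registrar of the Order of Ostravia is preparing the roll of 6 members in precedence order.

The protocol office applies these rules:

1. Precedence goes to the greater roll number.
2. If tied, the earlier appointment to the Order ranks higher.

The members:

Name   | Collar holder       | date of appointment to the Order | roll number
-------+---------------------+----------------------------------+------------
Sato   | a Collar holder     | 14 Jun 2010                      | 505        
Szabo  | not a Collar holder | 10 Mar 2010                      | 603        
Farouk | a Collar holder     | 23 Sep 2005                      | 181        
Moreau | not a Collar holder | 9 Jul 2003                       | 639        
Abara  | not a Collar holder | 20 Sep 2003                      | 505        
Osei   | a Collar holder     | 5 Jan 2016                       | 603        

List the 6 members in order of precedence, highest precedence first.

By roll number (higher first): Moreau (639); then Szabo and Osei (both 603); then Abara and Sato (both 505); then Farouk (181).
Among Szabo and Osei, by date of appointment to the Order (earlier first): Szabo (10 Mar 2010) before Osei (5 Jan 2016).
Among Abara and Sato, by date of appointment to the Order (earlier first): Abara (20 Sep 2003) before Sato (14 Jun 2010).
Full order: Moreau, Szabo, Osei, Abara, Sato, Farouk.

Moreau, Szabo, Osei, Abara, Sato, Farouk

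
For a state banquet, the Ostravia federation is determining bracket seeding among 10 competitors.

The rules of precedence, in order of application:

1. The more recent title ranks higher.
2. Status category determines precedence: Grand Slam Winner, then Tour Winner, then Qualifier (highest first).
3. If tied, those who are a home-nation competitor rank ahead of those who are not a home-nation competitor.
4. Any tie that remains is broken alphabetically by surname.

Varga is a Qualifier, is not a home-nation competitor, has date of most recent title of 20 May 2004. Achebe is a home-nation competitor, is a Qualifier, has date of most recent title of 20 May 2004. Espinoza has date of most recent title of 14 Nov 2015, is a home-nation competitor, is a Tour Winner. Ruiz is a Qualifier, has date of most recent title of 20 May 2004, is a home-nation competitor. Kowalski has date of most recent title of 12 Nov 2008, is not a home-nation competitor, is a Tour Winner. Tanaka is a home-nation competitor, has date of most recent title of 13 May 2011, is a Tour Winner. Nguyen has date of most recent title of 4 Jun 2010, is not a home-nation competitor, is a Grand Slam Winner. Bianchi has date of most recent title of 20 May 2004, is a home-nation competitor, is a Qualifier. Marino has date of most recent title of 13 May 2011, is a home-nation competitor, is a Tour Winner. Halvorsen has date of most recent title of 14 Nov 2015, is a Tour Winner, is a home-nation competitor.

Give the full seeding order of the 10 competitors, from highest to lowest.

Espinoza, Halvorsen, Marino, Tanaka, Nguyen, Kowalski, Achebe, Bianchi, Ruiz, Varga

By date of most recent title (later first): Espinoza and Halvorsen (both 14 Nov 2015); then Marino and Tanaka (both 13 May 2011); then Nguyen (4 Jun 2010); then Kowalski (12 Nov 2008); then Achebe, Bianchi, Ruiz and Varga (each 20 May 2004).
Espinoza and Halvorsen are each Tour Winner, so the next rule applies.
Espinoza and Halvorsen are each a home-nation competitor, so the next rule applies.
Among Espinoza and Halvorsen, alphabetically by surname: Espinoza before Halvorsen.
Marino and Tanaka are each Tour Winner, so the next rule applies.
Marino and Tanaka are each a home-nation competitor, so the next rule applies.
Among Marino and Tanaka, alphabetically by surname: Marino before Tanaka.
Achebe, Bianchi, Ruiz and Varga are each Qualifier, so the next rule applies.
Among Achebe, Bianchi, Ruiz and Varga, a home-nation competitor before not a home-nation competitor: Achebe, Bianchi and Ruiz (a home-nation competitor) before Varga (not a home-nation competitor).
Among Achebe, Bianchi and Ruiz, alphabetically by surname: Achebe before Bianchi before Ruiz.
Full order: Espinoza, Halvorsen, Marino, Tanaka, Nguyen, Kowalski, Achebe, Bianchi, Ruiz, Varga.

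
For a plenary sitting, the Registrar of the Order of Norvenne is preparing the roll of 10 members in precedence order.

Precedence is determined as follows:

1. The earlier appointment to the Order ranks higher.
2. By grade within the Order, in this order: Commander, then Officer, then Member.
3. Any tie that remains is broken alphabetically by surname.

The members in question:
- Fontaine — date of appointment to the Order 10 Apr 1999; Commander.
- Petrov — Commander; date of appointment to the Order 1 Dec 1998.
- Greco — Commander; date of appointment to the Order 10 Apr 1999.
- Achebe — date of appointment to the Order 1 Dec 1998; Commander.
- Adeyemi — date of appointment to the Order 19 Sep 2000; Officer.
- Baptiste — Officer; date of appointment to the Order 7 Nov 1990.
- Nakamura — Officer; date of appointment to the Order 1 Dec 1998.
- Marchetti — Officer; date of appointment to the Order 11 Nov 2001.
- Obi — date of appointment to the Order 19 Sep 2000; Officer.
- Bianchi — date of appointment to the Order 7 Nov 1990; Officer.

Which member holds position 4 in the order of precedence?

Petrov

By date of appointment to the Order (earlier first): Baptiste and Bianchi (both 7 Nov 1990); then Achebe, Petrov and Nakamura (each 1 Dec 1998); then Fontaine and Greco (both 10 Apr 1999); then Adeyemi and Obi (both 19 Sep 2000); then Marchetti (11 Nov 2001).
Baptiste and Bianchi are each Officer, so the next rule applies.
Among Baptiste and Bianchi, alphabetically by surname: Baptiste before Bianchi.
Among Achebe, Petrov and Nakamura, by grade within the Order: Achebe and Petrov (Commander) before Nakamura (Officer).
Among Achebe and Petrov, alphabetically by surname: Achebe before Petrov.
Fontaine and Greco are each Commander, so the next rule applies.
Among Fontaine and Greco, alphabetically by surname: Fontaine before Greco.
Adeyemi and Obi are each Officer, so the next rule applies.
Among Adeyemi and Obi, alphabetically by surname: Adeyemi before Obi.
Order: Baptiste, Bianchi, Achebe, Petrov, Nakamura, Fontaine, Greco, Adeyemi, Obi, Marchetti.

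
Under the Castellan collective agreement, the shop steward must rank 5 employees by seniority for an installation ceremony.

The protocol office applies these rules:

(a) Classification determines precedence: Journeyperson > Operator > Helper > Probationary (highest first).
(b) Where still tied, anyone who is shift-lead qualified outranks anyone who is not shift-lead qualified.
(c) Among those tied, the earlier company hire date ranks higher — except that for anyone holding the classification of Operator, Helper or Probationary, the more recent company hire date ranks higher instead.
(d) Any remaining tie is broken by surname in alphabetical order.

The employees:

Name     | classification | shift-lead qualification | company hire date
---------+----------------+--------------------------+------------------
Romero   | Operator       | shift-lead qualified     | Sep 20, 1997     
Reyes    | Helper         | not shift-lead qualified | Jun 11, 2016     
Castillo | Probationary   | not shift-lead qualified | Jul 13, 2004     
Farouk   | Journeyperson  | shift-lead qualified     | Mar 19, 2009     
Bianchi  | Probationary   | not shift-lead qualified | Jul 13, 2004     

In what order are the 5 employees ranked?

By classification: Farouk (Journeyperson); then Romero (Operator); then Reyes (Helper); then Bianchi and Castillo (Probationary).
Bianchi and Castillo are each not shift-lead qualified, so the next rule applies.
Bianchi and Castillo both have company hire date Jul 13, 2004, so the next rule applies.
Among Bianchi and Castillo, alphabetically by surname: Bianchi before Castillo.
Full order: Farouk, Romero, Reyes, Bianchi, Castillo.

Farouk, Romero, Reyes, Bianchi, Castillo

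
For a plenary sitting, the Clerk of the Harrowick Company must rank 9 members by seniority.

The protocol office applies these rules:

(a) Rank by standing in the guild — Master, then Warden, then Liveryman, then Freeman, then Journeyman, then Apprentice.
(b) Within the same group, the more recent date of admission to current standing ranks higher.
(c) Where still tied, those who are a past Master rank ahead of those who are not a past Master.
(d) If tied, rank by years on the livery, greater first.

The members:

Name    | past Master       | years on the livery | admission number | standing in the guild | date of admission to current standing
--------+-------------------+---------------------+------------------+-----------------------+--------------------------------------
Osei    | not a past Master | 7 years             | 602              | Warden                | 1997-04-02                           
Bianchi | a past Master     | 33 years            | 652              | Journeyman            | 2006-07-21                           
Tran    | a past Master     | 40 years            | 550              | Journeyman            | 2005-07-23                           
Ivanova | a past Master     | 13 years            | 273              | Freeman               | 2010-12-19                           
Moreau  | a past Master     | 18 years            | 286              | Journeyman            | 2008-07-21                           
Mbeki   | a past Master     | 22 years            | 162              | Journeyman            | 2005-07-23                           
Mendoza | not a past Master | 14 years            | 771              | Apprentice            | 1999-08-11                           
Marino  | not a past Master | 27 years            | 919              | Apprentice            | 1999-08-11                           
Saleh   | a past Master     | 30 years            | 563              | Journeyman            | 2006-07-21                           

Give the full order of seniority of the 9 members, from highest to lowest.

By standing in the guild: Osei (Warden); then Ivanova (Freeman); then Moreau, Bianchi, Saleh, Tran and Mbeki (Journeyman); then Marino and Mendoza (Apprentice).
Among Moreau, Bianchi, Saleh, Tran and Mbeki, by date of admission to current standing (later first): Moreau (2008-07-21) before Bianchi and Saleh (2006-07-21) before Tran and Mbeki (2005-07-23).
Bianchi and Saleh are each a past Master, so the next rule applies.
Among Bianchi and Saleh, by years on the livery (higher first): Bianchi (33 years) before Saleh (30 years).
Tran and Mbeki are each a past Master, so the next rule applies.
Among Tran and Mbeki, by years on the livery (higher first): Tran (40 years) before Mbeki (22 years).
Marino and Mendoza both have date of admission to current standing 1999-08-11, so the next rule applies.
Marino and Mendoza are each not a past Master, so the next rule applies.
Among Marino and Mendoza, by years on the livery (higher first): Marino (27 years) before Mendoza (14 years).
Full order: Osei, Ivanova, Moreau, Bianchi, Saleh, Tran, Mbeki, Marino, Mendoza.

Osei, Ivanova, Moreau, Bianchi, Saleh, Tran, Mbeki, Marino, Mendoza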